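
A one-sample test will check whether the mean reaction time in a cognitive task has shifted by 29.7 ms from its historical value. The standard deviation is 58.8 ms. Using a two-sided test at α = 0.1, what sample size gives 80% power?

25

For a one-sample z-test, n = ((z_{α/2} + z_β)·σ/δ)².
z_{α/2} = 1.645 (two-sided α = 0.1); z_β = 0.842 (power 80% → β = 0.2).
n = (2.487 × 58.8 / 29.7)² = 24.24
Round up: n = 25.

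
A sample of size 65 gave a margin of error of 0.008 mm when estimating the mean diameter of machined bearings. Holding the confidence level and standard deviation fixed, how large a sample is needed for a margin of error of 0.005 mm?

Margin of error scales as 1/√n, so n₂ = n₁·(E₁/E₂)².
n₂ = 65 × (0.008/0.005)² = 65 × 2.56 = 166.40
Round up: n₂ = 167.

n = 167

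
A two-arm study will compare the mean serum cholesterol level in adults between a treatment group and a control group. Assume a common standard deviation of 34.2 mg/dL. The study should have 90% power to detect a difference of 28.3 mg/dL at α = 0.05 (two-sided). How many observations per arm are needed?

For two equal groups, n per group = 2·((z_{α/2} + z_β)·σ/δ)².
z_{α/2} = 1.960; z_β = 1.282 (power 90%).
n = 2 × (3.242 × 34.2 / 28.3)² = 2 × 15.35 = 30.70
Round up: n = 31 per group.

31 per group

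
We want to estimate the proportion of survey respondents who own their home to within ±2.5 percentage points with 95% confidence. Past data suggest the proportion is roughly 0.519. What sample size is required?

For a proportion with margin E = 0.025 at 95% confidence, z = 1.960.
n = p̂(1−p̂)(z/E)² = 0.519 × 0.481 × (1.960/0.025)² = 1534.42
Round up: n = 1535.

1535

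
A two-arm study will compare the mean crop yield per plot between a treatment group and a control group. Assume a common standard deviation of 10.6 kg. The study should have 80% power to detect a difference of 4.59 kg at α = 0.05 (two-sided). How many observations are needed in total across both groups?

For two equal groups, n per group = 2·((z_{α/2} + z_β)·σ/δ)².
z_{α/2} = 1.960; z_β = 0.842 (power 80%).
n = 2 × (2.802 × 10.6 / 4.59)² = 2 × 41.87 = 83.74
Round up: n = 84 per group.
Total across both groups: 2 × 84 = 168.

168 total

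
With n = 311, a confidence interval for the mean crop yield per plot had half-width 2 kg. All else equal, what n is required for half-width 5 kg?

50

Margin of error scales as 1/√n, so n₂ = n₁·(E₁/E₂)².
n₂ = 311 × (2/5)² = 311 × 0.16 = 49.76
Round up: n₂ = 50.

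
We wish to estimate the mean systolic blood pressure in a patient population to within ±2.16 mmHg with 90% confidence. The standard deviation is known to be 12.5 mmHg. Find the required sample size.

For a mean, the margin of error is E = z·σ/√n, so n = (zσ/E)².
At 90% confidence, z = 1.645.
n = (1.645 × 12.5 / 2.16)² = 90.62
Round up: n = 91.

91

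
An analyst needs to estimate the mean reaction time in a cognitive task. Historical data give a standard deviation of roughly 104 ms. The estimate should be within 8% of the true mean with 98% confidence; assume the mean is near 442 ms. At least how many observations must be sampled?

For a mean, the margin of error is E = z·σ/√n, so n = (zσ/E)².
At 98% confidence, z = 2.326.
E = 8% of 442 = 35.36 ms.
n = (2.326 × 104 / 35.36)² = 46.80
Round up: n = 47.

47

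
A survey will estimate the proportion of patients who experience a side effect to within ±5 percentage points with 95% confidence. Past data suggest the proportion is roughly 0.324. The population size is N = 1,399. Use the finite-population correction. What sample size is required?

272

For a proportion with margin E = 0.05 at 95% confidence, z = 1.960.
n = p̂(1−p̂)(z/E)² = 0.324 × 0.676 × (1.960/0.05)² = 336.56 — call this n₀.
Finite-population correction with N = 1,399: n = n₀ / (1 + (n₀−1)/N) = 336.56 / 1.24 = 271.42
Round up: n = 272.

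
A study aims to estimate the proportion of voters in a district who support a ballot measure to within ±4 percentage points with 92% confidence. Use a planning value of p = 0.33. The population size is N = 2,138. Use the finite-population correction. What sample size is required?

354

For a proportion with margin E = 0.04 at 92% confidence, z = 1.751.
n = p̂(1−p̂)(z/E)² = 0.33 × 0.67 × (1.751/0.04)² = 423.68 — call this n₀.
Finite-population correction with N = 2,138: n = n₀ / (1 + (n₀−1)/N) = 423.68 / 1.198 = 353.66
Round up: n = 354.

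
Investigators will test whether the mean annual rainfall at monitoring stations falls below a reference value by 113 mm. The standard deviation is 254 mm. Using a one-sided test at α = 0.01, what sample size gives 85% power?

58

For a one-sample z-test, n = ((z_α + z_β)·σ/δ)².
z_α = 2.326 (one-sided α = 0.01); z_β = 1.036 (power 85% → β = 0.15).
n = (3.362 × 254 / 113)² = 57.11
Round up: n = 58.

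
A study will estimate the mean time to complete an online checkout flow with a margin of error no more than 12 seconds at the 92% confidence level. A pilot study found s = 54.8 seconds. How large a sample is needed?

For a mean, the margin of error is E = z·σ/√n, so n = (zσ/E)².
At 92% confidence, z = 1.751.
n = (1.751 × 54.8 / 12)² = 63.94
Round up: n = 64.

n = 64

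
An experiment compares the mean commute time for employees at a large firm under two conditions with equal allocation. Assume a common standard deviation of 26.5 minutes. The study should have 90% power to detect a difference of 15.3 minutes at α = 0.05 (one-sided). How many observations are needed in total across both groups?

104 total

For two equal groups, n per group = 2·((z_α + z_β)·σ/δ)².
z_α = 1.645; z_β = 1.282 (power 90%).
n = 2 × (2.927 × 26.5 / 15.3)² = 2 × 25.70 = 51.40
Round up: n = 52 per group.
Total across both groups: 2 × 52 = 104.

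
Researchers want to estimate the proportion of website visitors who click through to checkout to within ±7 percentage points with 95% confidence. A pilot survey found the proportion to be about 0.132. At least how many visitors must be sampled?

90

For a proportion with margin E = 0.07 at 95% confidence, z = 1.960.
n = p̂(1−p̂)(z/E)² = 0.132 × 0.868 × (1.960/0.07)² = 89.83
Round up: n = 90.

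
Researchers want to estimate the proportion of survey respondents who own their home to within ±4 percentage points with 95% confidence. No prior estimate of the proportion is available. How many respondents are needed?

n = 601

For a proportion with margin E = 0.04 at 95% confidence, z = 1.960.
With no prior estimate, use p = 0.5, which maximizes p(1−p) at 0.25.
n = 0.25 × (z/E)² = 0.25 × (1.960/0.04)² = 600.25
Round up: n = 601.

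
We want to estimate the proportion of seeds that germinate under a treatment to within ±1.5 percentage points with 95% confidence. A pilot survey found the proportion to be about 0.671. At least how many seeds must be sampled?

For a proportion with margin E = 0.015 at 95% confidence, z = 1.960.
n = p̂(1−p̂)(z/E)² = 0.671 × 0.329 × (1.960/0.015)² = 3769.19
Round up: n = 3770.

3770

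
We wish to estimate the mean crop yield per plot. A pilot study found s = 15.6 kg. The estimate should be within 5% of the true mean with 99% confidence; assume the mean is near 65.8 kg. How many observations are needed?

For a mean, the margin of error is E = z·σ/√n, so n = (zσ/E)².
At 99% confidence, z = 2.576.
E = 5% of 65.8 = 3.29 kg.
n = (2.576 × 15.6 / 3.29)² = 149.19
Round up: n = 150.

150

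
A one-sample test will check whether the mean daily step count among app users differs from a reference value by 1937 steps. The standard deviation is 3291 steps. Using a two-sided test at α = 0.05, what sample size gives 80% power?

For a one-sample z-test, n = ((z_{α/2} + z_β)·σ/δ)².
z_{α/2} = 1.960 (two-sided α = 0.05); z_β = 0.842 (power 80% → β = 0.2).
n = (2.802 × 3291 / 1937)² = 22.66
Round up: n = 23.

23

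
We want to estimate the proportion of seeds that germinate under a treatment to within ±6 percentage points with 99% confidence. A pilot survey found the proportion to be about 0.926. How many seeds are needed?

For a proportion with margin E = 0.06 at 99% confidence, z = 2.576.
n = p̂(1−p̂)(z/E)² = 0.926 × 0.074 × (2.576/0.06)² = 126.31
Round up: n = 127.

127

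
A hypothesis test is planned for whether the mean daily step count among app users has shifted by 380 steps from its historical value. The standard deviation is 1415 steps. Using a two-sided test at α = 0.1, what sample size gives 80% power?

86

For a one-sample z-test, n = ((z_{α/2} + z_β)·σ/δ)².
z_{α/2} = 1.645 (two-sided α = 0.1); z_β = 0.842 (power 80% → β = 0.2).
n = (2.487 × 1415 / 380)² = 85.76
Round up: n = 86.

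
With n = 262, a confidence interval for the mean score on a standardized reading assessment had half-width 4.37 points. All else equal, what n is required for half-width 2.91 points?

591

Margin of error scales as 1/√n, so n₂ = n₁·(E₁/E₂)².
n₂ = 262 × (4.37/2.91)² = 262 × 2.255 = 590.81
Round up: n₂ = 591.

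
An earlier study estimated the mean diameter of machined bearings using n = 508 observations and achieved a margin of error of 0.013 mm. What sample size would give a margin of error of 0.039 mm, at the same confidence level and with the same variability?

Margin of error scales as 1/√n, so n₂ = n₁·(E₁/E₂)².
n₂ = 508 × (0.013/0.039)² = 508 × 0.1111 = 56.44
Round up: n₂ = 57.

57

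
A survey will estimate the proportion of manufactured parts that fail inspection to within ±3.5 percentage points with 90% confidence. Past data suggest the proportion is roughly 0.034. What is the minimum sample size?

For a proportion with margin E = 0.035 at 90% confidence, z = 1.645.
n = p̂(1−p̂)(z/E)² = 0.034 × 0.966 × (1.645/0.035)² = 72.55
Round up: n = 73.

n = 73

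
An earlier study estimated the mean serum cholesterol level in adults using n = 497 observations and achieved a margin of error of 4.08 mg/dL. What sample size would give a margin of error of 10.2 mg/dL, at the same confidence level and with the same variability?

n = 80

Margin of error scales as 1/√n, so n₂ = n₁·(E₁/E₂)².
n₂ = 497 × (4.08/10.2)² = 497 × 0.16 = 79.52
Round up: n₂ = 80.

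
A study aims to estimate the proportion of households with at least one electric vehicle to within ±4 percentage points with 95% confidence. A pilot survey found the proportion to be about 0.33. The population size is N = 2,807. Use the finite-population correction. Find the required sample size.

447

For a proportion with margin E = 0.04 at 95% confidence, z = 1.960.
n = p̂(1−p̂)(z/E)² = 0.33 × 0.67 × (1.960/0.04)² = 530.86 — call this n₀.
Finite-population correction with N = 2,807: n = n₀ / (1 + (n₀−1)/N) = 530.86 / 1.189 = 446.48
Round up: n = 447.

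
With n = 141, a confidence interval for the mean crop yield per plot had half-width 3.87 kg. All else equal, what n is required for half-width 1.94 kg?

Margin of error scales as 1/√n, so n₂ = n₁·(E₁/E₂)².
n₂ = 141 × (3.87/1.94)² = 141 × 3.979 = 561.04
Round up: n₂ = 562.

562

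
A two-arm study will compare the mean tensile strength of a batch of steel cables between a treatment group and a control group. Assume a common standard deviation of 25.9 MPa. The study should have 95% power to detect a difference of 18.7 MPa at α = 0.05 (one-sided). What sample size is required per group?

For two equal groups, n per group = 2·((z_α + z_β)·σ/δ)².
z_α = 1.645; z_β = 1.645 (power 95%).
n = 2 × (3.290 × 25.9 / 18.7)² = 2 × 20.76 = 41.52
Round up: n = 42 per group.

42 per group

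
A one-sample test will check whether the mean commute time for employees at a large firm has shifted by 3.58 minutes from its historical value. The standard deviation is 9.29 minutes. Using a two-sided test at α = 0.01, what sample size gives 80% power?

For a one-sample z-test, n = ((z_{α/2} + z_β)·σ/δ)².
z_{α/2} = 2.576 (two-sided α = 0.01); z_β = 0.842 (power 80% → β = 0.2).
n = (3.418 × 9.29 / 3.58)² = 78.67
Round up: n = 79.

n = 79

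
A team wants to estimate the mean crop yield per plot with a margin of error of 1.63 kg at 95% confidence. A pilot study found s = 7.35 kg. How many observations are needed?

79

For a mean, the margin of error is E = z·σ/√n, so n = (zσ/E)².
At 95% confidence, z = 1.960.
n = (1.960 × 7.35 / 1.63)² = 78.11
Round up: n = 79.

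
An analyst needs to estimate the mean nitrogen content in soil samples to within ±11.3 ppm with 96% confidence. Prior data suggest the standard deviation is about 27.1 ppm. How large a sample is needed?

25

For a mean, the margin of error is E = z·σ/√n, so n = (zσ/E)².
At 96% confidence, z = 2.054.
n = (2.054 × 27.1 / 11.3)² = 24.27
Round up: n = 25.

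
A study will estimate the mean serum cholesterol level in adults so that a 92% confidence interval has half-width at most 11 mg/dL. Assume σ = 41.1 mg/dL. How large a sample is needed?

For a mean, the margin of error is E = z·σ/√n, so n = (zσ/E)².
At 92% confidence, z = 1.751.
n = (1.751 × 41.1 / 11)² = 42.80
Round up: n = 43.

43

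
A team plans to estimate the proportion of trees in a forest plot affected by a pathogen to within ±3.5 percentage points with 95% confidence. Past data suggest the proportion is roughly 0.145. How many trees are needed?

n = 389

For a proportion with margin E = 0.035 at 95% confidence, z = 1.960.
n = p̂(1−p̂)(z/E)² = 0.145 × 0.855 × (1.960/0.035)² = 388.79
Round up: n = 389.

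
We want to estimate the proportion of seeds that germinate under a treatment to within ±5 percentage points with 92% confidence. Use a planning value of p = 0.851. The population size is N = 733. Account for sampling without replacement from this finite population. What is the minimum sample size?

129

For a proportion with margin E = 0.05 at 92% confidence, z = 1.751.
n = p̂(1−p̂)(z/E)² = 0.851 × 0.149 × (1.751/0.05)² = 155.51 — call this n₀.
Finite-population correction with N = 733: n = n₀ / (1 + (n₀−1)/N) = 155.51 / 1.211 = 128.41
Round up: n = 129.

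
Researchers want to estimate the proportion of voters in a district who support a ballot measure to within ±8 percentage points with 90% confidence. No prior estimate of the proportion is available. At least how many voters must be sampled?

106

For a proportion with margin E = 0.08 at 90% confidence, z = 1.645.
With no prior estimate, use p = 0.5, which maximizes p(1−p) at 0.25.
n = 0.25 × (z/E)² = 0.25 × (1.645/0.08)² = 105.70
Round up: n = 106.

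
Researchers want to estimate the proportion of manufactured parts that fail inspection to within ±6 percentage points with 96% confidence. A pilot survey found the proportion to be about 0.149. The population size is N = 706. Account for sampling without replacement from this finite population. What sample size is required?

For a proportion with margin E = 0.06 at 96% confidence, z = 2.054.
n = p̂(1−p̂)(z/E)² = 0.149 × 0.851 × (2.054/0.06)² = 148.60 — call this n₀.
Finite-population correction with N = 706: n = n₀ / (1 + (n₀−1)/N) = 148.60 / 1.209 = 122.91
Round up: n = 123.

123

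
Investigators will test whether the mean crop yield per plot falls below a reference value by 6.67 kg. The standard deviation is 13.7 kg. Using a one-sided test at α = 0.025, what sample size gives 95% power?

55

For a one-sample z-test, n = ((z_α + z_β)·σ/δ)².
z_α = 1.960 (one-sided α = 0.025); z_β = 1.645 (power 95% → β = 0.05).
n = (3.605 × 13.7 / 6.67)² = 54.83
Round up: n = 55.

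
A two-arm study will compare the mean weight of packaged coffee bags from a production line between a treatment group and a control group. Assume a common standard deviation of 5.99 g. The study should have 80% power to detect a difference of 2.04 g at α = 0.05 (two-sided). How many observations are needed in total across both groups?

For two equal groups, n per group = 2·((z_{α/2} + z_β)·σ/δ)².
z_{α/2} = 1.960; z_β = 0.842 (power 80%).
n = 2 × (2.802 × 5.99 / 2.04)² = 2 × 67.69 = 135.38
Round up: n = 136 per group.
Total across both groups: 2 × 136 = 272.

272 total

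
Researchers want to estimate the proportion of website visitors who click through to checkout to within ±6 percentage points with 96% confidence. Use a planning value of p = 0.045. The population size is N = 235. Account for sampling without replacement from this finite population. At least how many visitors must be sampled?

42

For a proportion with margin E = 0.06 at 96% confidence, z = 2.054.
n = p̂(1−p̂)(z/E)² = 0.045 × 0.955 × (2.054/0.06)² = 50.36 — call this n₀.
Finite-population correction with N = 235: n = n₀ / (1 + (n₀−1)/N) = 50.36 / 1.21 = 41.62
Round up: n = 42.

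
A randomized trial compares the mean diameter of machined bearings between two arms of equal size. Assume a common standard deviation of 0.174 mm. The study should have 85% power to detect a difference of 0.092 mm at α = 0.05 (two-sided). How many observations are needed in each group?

For two equal groups, n per group = 2·((z_{α/2} + z_β)·σ/δ)².
z_{α/2} = 1.960; z_β = 1.036 (power 85%).
n = 2 × (2.996 × 0.174 / 0.092)² = 2 × 32.11 = 64.22
Round up: n = 65 per group.

65 per group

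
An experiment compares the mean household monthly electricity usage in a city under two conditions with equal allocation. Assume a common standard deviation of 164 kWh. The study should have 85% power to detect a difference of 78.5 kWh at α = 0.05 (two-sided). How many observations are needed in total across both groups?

158 total

For two equal groups, n per group = 2·((z_{α/2} + z_β)·σ/δ)².
z_{α/2} = 1.960; z_β = 1.036 (power 85%).
n = 2 × (2.996 × 164 / 78.5)² = 2 × 39.18 = 78.36
Round up: n = 79 per group.
Total across both groups: 2 × 79 = 158.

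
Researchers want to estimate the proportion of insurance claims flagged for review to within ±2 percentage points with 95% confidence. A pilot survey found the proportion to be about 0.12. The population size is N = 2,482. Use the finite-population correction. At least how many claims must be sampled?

For a proportion with margin E = 0.02 at 95% confidence, z = 1.960.
n = p̂(1−p̂)(z/E)² = 0.12 × 0.88 × (1.960/0.02)² = 1014.18 — call this n₀.
Finite-population correction with N = 2,482: n = n₀ / (1 + (n₀−1)/N) = 1014.18 / 1.408 = 720.30
Round up: n = 721.

n = 721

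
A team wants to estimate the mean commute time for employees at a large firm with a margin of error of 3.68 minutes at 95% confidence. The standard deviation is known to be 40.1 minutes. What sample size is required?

For a mean, the margin of error is E = z·σ/√n, so n = (zσ/E)².
At 95% confidence, z = 1.960.
n = (1.960 × 40.1 / 3.68)² = 456.15
Round up: n = 457.

457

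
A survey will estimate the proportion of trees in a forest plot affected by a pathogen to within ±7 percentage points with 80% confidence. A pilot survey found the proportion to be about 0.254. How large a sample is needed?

n = 64

For a proportion with margin E = 0.07 at 80% confidence, z = 1.282.
n = p̂(1−p̂)(z/E)² = 0.254 × 0.746 × (1.282/0.07)² = 63.56
Round up: n = 64.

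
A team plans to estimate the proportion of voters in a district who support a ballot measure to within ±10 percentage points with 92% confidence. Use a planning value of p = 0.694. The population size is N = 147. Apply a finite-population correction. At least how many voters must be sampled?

For a proportion with margin E = 0.1 at 92% confidence, z = 1.751.
n = p̂(1−p̂)(z/E)² = 0.694 × 0.306 × (1.751/0.1)² = 65.11 — call this n₀.
Finite-population correction with N = 147: n = n₀ / (1 + (n₀−1)/N) = 65.11 / 1.436 = 45.34
Round up: n = 46.

46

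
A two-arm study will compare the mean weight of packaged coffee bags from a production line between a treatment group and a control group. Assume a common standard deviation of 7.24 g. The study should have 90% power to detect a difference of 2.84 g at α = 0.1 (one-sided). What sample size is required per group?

86 per group

For two equal groups, n per group = 2·((z_α + z_β)·σ/δ)².
z_α = 1.282; z_β = 1.282 (power 90%).
n = 2 × (2.564 × 7.24 / 2.84)² = 2 × 42.72 = 85.44
Round up: n = 86 per group.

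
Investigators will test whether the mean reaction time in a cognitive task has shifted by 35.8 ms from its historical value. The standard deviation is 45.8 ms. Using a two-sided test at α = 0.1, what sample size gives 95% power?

For a one-sample z-test, n = ((z_{α/2} + z_β)·σ/δ)².
z_{α/2} = 1.645 (two-sided α = 0.1); z_β = 1.645 (power 95% → β = 0.05).
n = (3.290 × 45.8 / 35.8)² = 17.72
Round up: n = 18.

18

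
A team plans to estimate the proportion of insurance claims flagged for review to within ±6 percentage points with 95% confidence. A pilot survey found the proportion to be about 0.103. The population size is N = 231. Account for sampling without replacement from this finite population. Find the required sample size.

For a proportion with margin E = 0.06 at 95% confidence, z = 1.960.
n = p̂(1−p̂)(z/E)² = 0.103 × 0.897 × (1.960/0.06)² = 98.59 — call this n₀.
Finite-population correction with N = 231: n = n₀ / (1 + (n₀−1)/N) = 98.59 / 1.422 = 69.33
Round up: n = 70.

n = 70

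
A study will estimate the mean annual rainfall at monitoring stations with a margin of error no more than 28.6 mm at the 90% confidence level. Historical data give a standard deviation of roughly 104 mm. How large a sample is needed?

For a mean, the margin of error is E = z·σ/√n, so n = (zσ/E)².
At 90% confidence, z = 1.645.
n = (1.645 × 104 / 28.6)² = 35.78
Round up: n = 36.

36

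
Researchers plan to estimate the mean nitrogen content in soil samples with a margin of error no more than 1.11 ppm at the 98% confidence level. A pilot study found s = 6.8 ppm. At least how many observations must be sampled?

For a mean, the margin of error is E = z·σ/√n, so n = (zσ/E)².
At 98% confidence, z = 2.326.
n = (2.326 × 6.8 / 1.11)² = 203.04
Round up: n = 204.

204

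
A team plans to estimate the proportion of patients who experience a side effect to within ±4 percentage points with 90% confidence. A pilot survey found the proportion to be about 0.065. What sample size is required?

For a proportion with margin E = 0.04 at 90% confidence, z = 1.645.
n = p̂(1−p̂)(z/E)² = 0.065 × 0.935 × (1.645/0.04)² = 102.79
Round up: n = 103.

n = 103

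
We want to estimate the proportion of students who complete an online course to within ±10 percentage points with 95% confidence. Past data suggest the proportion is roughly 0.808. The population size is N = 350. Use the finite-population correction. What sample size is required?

52

For a proportion with margin E = 0.1 at 95% confidence, z = 1.960.
n = p̂(1−p̂)(z/E)² = 0.808 × 0.192 × (1.960/0.1)² = 59.60 — call this n₀.
Finite-population correction with N = 350: n = n₀ / (1 + (n₀−1)/N) = 59.60 / 1.167 = 51.07
Round up: n = 52.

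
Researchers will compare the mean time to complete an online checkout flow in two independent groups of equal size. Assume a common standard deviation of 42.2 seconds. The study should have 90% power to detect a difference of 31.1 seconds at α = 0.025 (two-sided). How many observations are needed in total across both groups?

For two equal groups, n per group = 2·((z_{α/2} + z_β)·σ/δ)².
z_{α/2} = 2.241; z_β = 1.282 (power 90%).
n = 2 × (3.523 × 42.2 / 31.1)² = 2 × 22.85 = 45.70
Round up: n = 46 per group.
Total across both groups: 2 × 46 = 92.

92 total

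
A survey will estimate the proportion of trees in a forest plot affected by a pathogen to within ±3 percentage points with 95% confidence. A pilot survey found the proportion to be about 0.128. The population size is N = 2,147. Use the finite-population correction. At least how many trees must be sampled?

For a proportion with margin E = 0.03 at 95% confidence, z = 1.960.
n = p̂(1−p̂)(z/E)² = 0.128 × 0.872 × (1.960/0.03)² = 476.43 — call this n₀.
Finite-population correction with N = 2,147: n = n₀ / (1 + (n₀−1)/N) = 476.43 / 1.221 = 390.20
Round up: n = 391.

391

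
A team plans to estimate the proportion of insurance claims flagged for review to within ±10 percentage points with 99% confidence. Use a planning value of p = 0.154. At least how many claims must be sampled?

For a proportion with margin E = 0.1 at 99% confidence, z = 2.576.
n = p̂(1−p̂)(z/E)² = 0.154 × 0.846 × (2.576/0.1)² = 86.45
Round up: n = 87.

87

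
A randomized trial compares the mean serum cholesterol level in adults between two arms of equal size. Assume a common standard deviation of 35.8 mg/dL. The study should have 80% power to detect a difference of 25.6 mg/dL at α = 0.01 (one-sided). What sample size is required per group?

For two equal groups, n per group = 2·((z_α + z_β)·σ/δ)².
z_α = 2.326; z_β = 0.842 (power 80%).
n = 2 × (3.168 × 35.8 / 25.6)² = 2 × 19.63 = 39.26
Round up: n = 40 per group.

40 per group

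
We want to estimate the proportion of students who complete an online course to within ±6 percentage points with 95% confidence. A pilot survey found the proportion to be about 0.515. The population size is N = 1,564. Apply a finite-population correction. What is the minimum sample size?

228

For a proportion with margin E = 0.06 at 95% confidence, z = 1.960.
n = p̂(1−p̂)(z/E)² = 0.515 × 0.485 × (1.960/0.06)² = 266.54 — call this n₀.
Finite-population correction with N = 1,564: n = n₀ / (1 + (n₀−1)/N) = 266.54 / 1.17 = 227.81
Round up: n = 228.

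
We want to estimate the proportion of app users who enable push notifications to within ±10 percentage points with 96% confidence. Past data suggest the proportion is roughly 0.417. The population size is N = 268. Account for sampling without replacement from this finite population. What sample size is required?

n = 75

For a proportion with margin E = 0.1 at 96% confidence, z = 2.054.
n = p̂(1−p̂)(z/E)² = 0.417 × 0.583 × (2.054/0.1)² = 102.57 — call this n₀.
Finite-population correction with N = 268: n = n₀ / (1 + (n₀−1)/N) = 102.57 / 1.379 = 74.38
Round up: n = 75.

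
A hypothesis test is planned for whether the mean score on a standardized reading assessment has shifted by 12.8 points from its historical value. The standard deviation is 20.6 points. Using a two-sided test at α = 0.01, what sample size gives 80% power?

31

For a one-sample z-test, n = ((z_{α/2} + z_β)·σ/δ)².
z_{α/2} = 2.576 (two-sided α = 0.01); z_β = 0.842 (power 80% → β = 0.2).
n = (3.418 × 20.6 / 12.8)² = 30.26
Round up: n = 31.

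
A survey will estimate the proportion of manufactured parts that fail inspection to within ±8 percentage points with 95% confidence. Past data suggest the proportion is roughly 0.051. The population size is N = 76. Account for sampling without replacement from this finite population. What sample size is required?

For a proportion with margin E = 0.08 at 95% confidence, z = 1.960.
n = p̂(1−p̂)(z/E)² = 0.051 × 0.949 × (1.960/0.08)² = 29.05 — call this n₀.
Finite-population correction with N = 76: n = n₀ / (1 + (n₀−1)/N) = 29.05 / 1.369 = 21.22
Round up: n = 22.

22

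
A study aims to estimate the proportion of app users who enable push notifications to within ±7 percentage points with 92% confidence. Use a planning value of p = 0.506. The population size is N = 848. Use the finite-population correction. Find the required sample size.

For a proportion with margin E = 0.07 at 92% confidence, z = 1.751.
n = p̂(1−p̂)(z/E)² = 0.506 × 0.494 × (1.751/0.07)² = 156.41 — call this n₀.
Finite-population correction with N = 848: n = n₀ / (1 + (n₀−1)/N) = 156.41 / 1.183 = 132.21
Round up: n = 133.

133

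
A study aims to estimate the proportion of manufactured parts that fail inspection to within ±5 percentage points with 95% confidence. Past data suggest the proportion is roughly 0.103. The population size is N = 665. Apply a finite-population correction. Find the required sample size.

n = 118

For a proportion with margin E = 0.05 at 95% confidence, z = 1.960.
n = p̂(1−p̂)(z/E)² = 0.103 × 0.897 × (1.960/0.05)² = 141.97 — call this n₀.
Finite-population correction with N = 665: n = n₀ / (1 + (n₀−1)/N) = 141.97 / 1.212 = 117.14
Round up: n = 118.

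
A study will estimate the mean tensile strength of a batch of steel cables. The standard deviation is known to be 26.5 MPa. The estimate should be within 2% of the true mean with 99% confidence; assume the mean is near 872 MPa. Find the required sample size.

16

For a mean, the margin of error is E = z·σ/√n, so n = (zσ/E)².
At 99% confidence, z = 2.576.
E = 2% of 872 = 17.44 MPa.
n = (2.576 × 26.5 / 17.44)² = 15.32
Round up: n = 16.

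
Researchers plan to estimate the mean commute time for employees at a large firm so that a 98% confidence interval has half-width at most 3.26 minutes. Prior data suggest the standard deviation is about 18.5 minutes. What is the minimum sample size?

For a mean, the margin of error is E = z·σ/√n, so n = (zσ/E)².
At 98% confidence, z = 2.326.
n = (2.326 × 18.5 / 3.26)² = 174.23
Round up: n = 175.

n = 175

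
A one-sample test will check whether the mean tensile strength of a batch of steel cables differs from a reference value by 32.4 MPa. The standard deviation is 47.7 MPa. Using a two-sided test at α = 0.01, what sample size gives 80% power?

n = 26

For a one-sample z-test, n = ((z_{α/2} + z_β)·σ/δ)².
z_{α/2} = 2.576 (two-sided α = 0.01); z_β = 0.842 (power 80% → β = 0.2).
n = (3.418 × 47.7 / 32.4)² = 25.32
Round up: n = 26.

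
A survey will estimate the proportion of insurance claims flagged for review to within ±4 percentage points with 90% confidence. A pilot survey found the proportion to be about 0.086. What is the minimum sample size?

For a proportion with margin E = 0.04 at 90% confidence, z = 1.645.
n = p̂(1−p̂)(z/E)² = 0.086 × 0.914 × (1.645/0.04)² = 132.94
Round up: n = 133.

n = 133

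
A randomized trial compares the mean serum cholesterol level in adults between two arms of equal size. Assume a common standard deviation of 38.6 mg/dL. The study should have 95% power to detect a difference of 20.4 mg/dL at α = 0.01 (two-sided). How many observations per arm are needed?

128 per group

For two equal groups, n per group = 2·((z_{α/2} + z_β)·σ/δ)².
z_{α/2} = 2.576; z_β = 1.645 (power 95%).
n = 2 × (4.221 × 38.6 / 20.4)² = 2 × 63.79 = 127.58
Round up: n = 128 per group.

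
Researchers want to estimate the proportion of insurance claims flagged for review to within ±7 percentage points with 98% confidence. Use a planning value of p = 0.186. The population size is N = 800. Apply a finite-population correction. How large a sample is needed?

139

For a proportion with margin E = 0.07 at 98% confidence, z = 2.326.
n = p̂(1−p̂)(z/E)² = 0.186 × 0.814 × (2.326/0.07)² = 167.17 — call this n₀.
Finite-population correction with N = 800: n = n₀ / (1 + (n₀−1)/N) = 167.17 / 1.208 = 138.39
Round up: n = 139.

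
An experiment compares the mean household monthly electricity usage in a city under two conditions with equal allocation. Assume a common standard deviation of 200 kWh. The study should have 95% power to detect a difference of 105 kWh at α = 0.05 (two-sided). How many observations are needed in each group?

95 per group

For two equal groups, n per group = 2·((z_{α/2} + z_β)·σ/δ)².
z_{α/2} = 1.960; z_β = 1.645 (power 95%).
n = 2 × (3.605 × 200 / 105)² = 2 × 47.15 = 94.30
Round up: n = 95 per group.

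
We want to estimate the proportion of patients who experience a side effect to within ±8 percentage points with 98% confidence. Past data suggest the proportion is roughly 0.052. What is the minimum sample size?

For a proportion with margin E = 0.08 at 98% confidence, z = 2.326.
n = p̂(1−p̂)(z/E)² = 0.052 × 0.948 × (2.326/0.08)² = 41.67
Round up: n = 42.

42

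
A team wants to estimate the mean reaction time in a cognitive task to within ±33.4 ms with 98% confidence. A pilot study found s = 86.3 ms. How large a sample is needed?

For a mean, the margin of error is E = z·σ/√n, so n = (zσ/E)².
At 98% confidence, z = 2.326.
n = (2.326 × 86.3 / 33.4)² = 36.12
Round up: n = 37.

37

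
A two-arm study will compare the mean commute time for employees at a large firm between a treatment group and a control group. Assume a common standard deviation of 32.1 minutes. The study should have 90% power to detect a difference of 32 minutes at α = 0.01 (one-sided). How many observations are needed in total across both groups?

54 total

For two equal groups, n per group = 2·((z_α + z_β)·σ/δ)².
z_α = 2.326; z_β = 1.282 (power 90%).
n = 2 × (3.608 × 32.1 / 32)² = 2 × 13.10 = 26.20
Round up: n = 27 per group.
Total across both groups: 2 × 27 = 54.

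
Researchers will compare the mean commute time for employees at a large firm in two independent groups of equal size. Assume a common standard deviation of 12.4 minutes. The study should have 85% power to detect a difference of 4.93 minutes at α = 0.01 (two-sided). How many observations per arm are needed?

166 per group

For two equal groups, n per group = 2·((z_{α/2} + z_β)·σ/δ)².
z_{α/2} = 2.576; z_β = 1.036 (power 85%).
n = 2 × (3.612 × 12.4 / 4.93)² = 2 × 82.54 = 165.08
Round up: n = 166 per group.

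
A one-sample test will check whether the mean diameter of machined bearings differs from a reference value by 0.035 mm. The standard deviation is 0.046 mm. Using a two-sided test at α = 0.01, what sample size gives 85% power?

23

For a one-sample z-test, n = ((z_{α/2} + z_β)·σ/δ)².
z_{α/2} = 2.576 (two-sided α = 0.01); z_β = 1.036 (power 85% → β = 0.15).
n = (3.612 × 0.046 / 0.035)² = 22.54
Round up: n = 23.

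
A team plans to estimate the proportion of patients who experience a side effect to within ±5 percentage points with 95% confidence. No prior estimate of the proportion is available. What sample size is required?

For a proportion with margin E = 0.05 at 95% confidence, z = 1.960.
With no prior estimate, use p = 0.5, which maximizes p(1−p) at 0.25.
n = 0.25 × (z/E)² = 0.25 × (1.960/0.05)² = 384.16
Round up: n = 385.

385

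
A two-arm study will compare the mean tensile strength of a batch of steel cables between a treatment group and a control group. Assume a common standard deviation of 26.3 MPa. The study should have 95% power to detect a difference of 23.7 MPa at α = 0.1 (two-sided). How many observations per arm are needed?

27 per group

For two equal groups, n per group = 2·((z_{α/2} + z_β)·σ/δ)².
z_{α/2} = 1.645; z_β = 1.645 (power 95%).
n = 2 × (3.290 × 26.3 / 23.7)² = 2 × 13.33 = 26.66
Round up: n = 27 per group.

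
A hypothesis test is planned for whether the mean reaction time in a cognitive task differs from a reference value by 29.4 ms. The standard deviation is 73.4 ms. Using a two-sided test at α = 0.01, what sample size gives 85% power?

For a one-sample z-test, n = ((z_{α/2} + z_β)·σ/δ)².
z_{α/2} = 2.576 (two-sided α = 0.01); z_β = 1.036 (power 85% → β = 0.15).
n = (3.612 × 73.4 / 29.4)² = 81.32
Round up: n = 82.

n = 82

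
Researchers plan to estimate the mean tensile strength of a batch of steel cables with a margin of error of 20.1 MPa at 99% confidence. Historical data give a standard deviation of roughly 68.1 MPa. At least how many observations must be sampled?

77

For a mean, the margin of error is E = z·σ/√n, so n = (zσ/E)².
At 99% confidence, z = 2.576.
n = (2.576 × 68.1 / 20.1)² = 76.17
Round up: n = 77.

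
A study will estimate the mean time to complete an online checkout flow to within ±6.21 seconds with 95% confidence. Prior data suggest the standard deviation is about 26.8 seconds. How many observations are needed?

For a mean, the margin of error is E = z·σ/√n, so n = (zσ/E)².
At 95% confidence, z = 1.960.
n = (1.960 × 26.8 / 6.21)² = 71.55
Round up: n = 72.

72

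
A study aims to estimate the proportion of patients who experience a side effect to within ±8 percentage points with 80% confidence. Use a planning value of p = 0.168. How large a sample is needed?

For a proportion with margin E = 0.08 at 80% confidence, z = 1.282.
n = p̂(1−p̂)(z/E)² = 0.168 × 0.832 × (1.282/0.08)² = 35.89
Round up: n = 36.

36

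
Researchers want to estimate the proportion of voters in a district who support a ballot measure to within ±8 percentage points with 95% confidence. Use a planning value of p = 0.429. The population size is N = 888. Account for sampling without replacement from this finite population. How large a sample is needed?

127

For a proportion with margin E = 0.08 at 95% confidence, z = 1.960.
n = p̂(1−p̂)(z/E)² = 0.429 × 0.571 × (1.960/0.08)² = 147.04 — call this n₀.
Finite-population correction with N = 888: n = n₀ / (1 + (n₀−1)/N) = 147.04 / 1.164 = 126.32
Round up: n = 127.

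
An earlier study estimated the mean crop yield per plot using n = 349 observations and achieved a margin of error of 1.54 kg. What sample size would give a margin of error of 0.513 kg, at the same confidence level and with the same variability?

3146

Margin of error scales as 1/√n, so n₂ = n₁·(E₁/E₂)².
n₂ = 349 × (1.54/0.513)² = 349 × 9.012 = 3145.19
Round up: n₂ = 3146.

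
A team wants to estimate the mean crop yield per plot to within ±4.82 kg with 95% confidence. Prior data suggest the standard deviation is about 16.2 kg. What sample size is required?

n = 44

For a mean, the margin of error is E = z·σ/√n, so n = (zσ/E)².
At 95% confidence, z = 1.960.
n = (1.960 × 16.2 / 4.82)² = 43.40
Round up: n = 44.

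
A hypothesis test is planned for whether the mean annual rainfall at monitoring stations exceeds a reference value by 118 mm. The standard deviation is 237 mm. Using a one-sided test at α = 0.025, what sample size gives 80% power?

32

For a one-sample z-test, n = ((z_α + z_β)·σ/δ)².
z_α = 1.960 (one-sided α = 0.025); z_β = 0.842 (power 80% → β = 0.2).
n = (2.802 × 237 / 118)² = 31.67
Round up: n = 32.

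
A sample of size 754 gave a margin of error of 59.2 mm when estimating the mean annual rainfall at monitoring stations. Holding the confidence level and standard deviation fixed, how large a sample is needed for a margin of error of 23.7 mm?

n = 4705

Margin of error scales as 1/√n, so n₂ = n₁·(E₁/E₂)².
n₂ = 754 × (59.2/23.7)² = 754 × 6.239 = 4704.21
Round up: n₂ = 4705.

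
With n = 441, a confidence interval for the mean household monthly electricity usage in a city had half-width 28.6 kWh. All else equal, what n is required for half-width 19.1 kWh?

Margin of error scales as 1/√n, so n₂ = n₁·(E₁/E₂)².
n₂ = 441 × (28.6/19.1)² = 441 × 2.242 = 988.72
Round up: n₂ = 989.

n = 989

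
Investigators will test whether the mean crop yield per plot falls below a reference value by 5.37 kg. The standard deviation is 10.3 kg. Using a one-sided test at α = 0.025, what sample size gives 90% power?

For a one-sample z-test, n = ((z_α + z_β)·σ/δ)².
z_α = 1.960 (one-sided α = 0.025); z_β = 1.282 (power 90% → β = 0.1).
n = (3.242 × 10.3 / 5.37)² = 38.67
Round up: n = 39.

39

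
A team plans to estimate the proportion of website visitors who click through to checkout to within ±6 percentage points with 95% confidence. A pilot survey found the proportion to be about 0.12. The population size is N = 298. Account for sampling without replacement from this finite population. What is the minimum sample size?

For a proportion with margin E = 0.06 at 95% confidence, z = 1.960.
n = p̂(1−p̂)(z/E)² = 0.12 × 0.88 × (1.960/0.06)² = 112.69 — call this n₀.
Finite-population correction with N = 298: n = n₀ / (1 + (n₀−1)/N) = 112.69 / 1.375 = 81.96
Round up: n = 82.

82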